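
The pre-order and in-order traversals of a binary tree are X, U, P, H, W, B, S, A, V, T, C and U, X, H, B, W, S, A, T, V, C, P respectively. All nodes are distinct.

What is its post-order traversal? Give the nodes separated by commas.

U, B, T, C, V, A, S, W, H, P, X

The first element of pre-order is the root; it splits in-order into left and right subtrees.
Root X: left subtree has 1 node {U}, right has 9 {H, B, W, S, A, T, V, C, P}.
  Root P: left subtree has 8 nodes {H, B, W, S, A, T, V, C}, right has 0 { }.
    Root H: left subtree has 0 nodes { }, right has 7 {B, W, S, A, T, V, C}.
      Root W: left subtree has 1 node {B}, right has 5 {S, A, T, V, C}.
        Root S: left subtree has 0 nodes { }, right has 4 {A, T, V, C}.
          Root A: left subtree has 0 nodes { }, right has 3 {T, V, C}.
            Root V: left subtree has 1 node {T}, right has 1 {C}.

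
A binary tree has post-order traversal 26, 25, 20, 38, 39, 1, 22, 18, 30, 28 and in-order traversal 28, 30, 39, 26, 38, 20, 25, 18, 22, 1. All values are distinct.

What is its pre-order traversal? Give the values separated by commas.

The last element of post-order is the root; it splits in-order into left and right subtrees.
Root 28: left subtree has 0 nodes { }, right has 9 {30, 39, 26, 38, 20, 25, 18, 22, 1}.
  Root 30: left subtree has 0 nodes { }, right has 8 {39, 26, 38, 20, 25, 18, 22, 1}.
    Root 18: left subtree has 5 nodes {39, 26, 38, 20, 25}, right has 2 {22, 1}.
      Root 39: left subtree has 0 nodes { }, right has 4 {26, 38, 20, 25}.
        Root 38: left subtree has 1 node {26}, right has 2 {20, 25}.
          Root 20: left subtree has 0 nodes { }, right has 1 {25}.
      Root 22: left subtree has 0 nodes { }, right has 1 {1}.

28, 30, 18, 39, 38, 26, 20, 25, 22, 1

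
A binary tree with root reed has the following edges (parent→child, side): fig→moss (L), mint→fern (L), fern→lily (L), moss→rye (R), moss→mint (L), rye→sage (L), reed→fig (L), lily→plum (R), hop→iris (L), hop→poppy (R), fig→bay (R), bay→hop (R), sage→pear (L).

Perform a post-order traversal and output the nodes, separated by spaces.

plum lily fern mint pear sage rye moss iris poppy hop bay fig reed

Post-order visits the left subtree, then the right subtree, then the node.
At reed: go left to fig.
  At fig: go left to moss.
    At moss: go left to mint.
      At mint: go left to fern.
        At fern: go left to lily.
          At lily: no left child.
          At lily: go right to plum.
            plum is a leaf — visit plum.
          Visit lily.
        At fern: no right child.
        Visit fern.
      At mint: no right child.
      Visit mint.
    At moss: go right to rye.
      At rye: go left to sage.
        At sage: go left to pear.
          pear is a leaf — visit pear.
        At sage: no right child.
        Visit sage.
      At rye: no right child.
      Visit rye.
    Visit moss.
  At fig: go right to bay.
    At bay: no left child.
    At bay: go right to hop.
      At hop: go left to iris.
        iris is a leaf — visit iris.
      At hop: go right to poppy.
        poppy is a leaf — visit poppy.
      Visit hop.
    Visit bay.
  Visit fig.
At reed: no right child.
Visit reed.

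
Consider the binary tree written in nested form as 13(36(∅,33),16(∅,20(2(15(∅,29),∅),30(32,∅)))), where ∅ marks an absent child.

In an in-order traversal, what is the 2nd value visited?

In-order visits the left subtree, then the node, then the right subtree.
At 13: go left to 36.
  At 36: no left child.
  Visit 36.
  At 36: go right to 33.
    33 is a leaf — visit 33.
Visit 13.
At 13: go right to 16.
  At 16: no left child.
  Visit 16.
  At 16: go right to 20.
    At 20: go left to 2.
      At 2: go left to 15.
        At 15: no left child.
        Visit 15.
        At 15: go right to 29.
          29 is a leaf — visit 29.
      Visit 2.
      At 2: no right child.
    Visit 20.
    At 20: go right to 30.
      At 30: go left to 32.
        32 is a leaf — visit 32.
      Visit 30.
      At 30: no right child.
Full in-order sequence: 36, 33, 13, 16, 15, 29, 2, 20, 32, 30.

33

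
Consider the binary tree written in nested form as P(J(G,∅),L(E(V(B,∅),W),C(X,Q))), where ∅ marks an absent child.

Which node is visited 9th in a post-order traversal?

C

Post-order visits the left subtree, then the right subtree, then the node.
At P: go left to J.
  At J: go left to G.
    G is a leaf — visit G.
  At J: no right child.
  Visit J.
At P: go right to L.
  At L: go left to E.
    At E: go left to V.
      At V: go left to B.
        B is a leaf — visit B.
      At V: no right child.
      Visit V.
    At E: go right to W.
      W is a leaf — visit W.
    Visit E.
  At L: go right to C.
    At C: go left to X.
      X is a leaf — visit X.
    At C: go right to Q.
      Q is a leaf — visit Q.
    Visit C.
  Visit L.
Visit P.
Full post-order sequence: G, J, B, V, W, E, X, Q, C, L, P.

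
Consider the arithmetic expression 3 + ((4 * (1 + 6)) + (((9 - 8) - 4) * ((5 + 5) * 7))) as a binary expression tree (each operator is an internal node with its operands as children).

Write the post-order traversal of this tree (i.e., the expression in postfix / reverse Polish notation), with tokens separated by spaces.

3 4 1 6 + * 9 8 - 4 - 5 5 + 7 * * + +

Post-order on an expression tree gives postfix notation: for each operator, emit left operand, right operand, then the operator.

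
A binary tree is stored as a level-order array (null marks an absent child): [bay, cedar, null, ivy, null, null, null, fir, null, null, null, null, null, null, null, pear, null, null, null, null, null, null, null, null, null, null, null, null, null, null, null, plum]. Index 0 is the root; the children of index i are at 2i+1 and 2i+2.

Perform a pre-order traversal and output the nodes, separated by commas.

Pre-order visits the node, then its left subtree, then its right subtree.
Visit bay.
At bay: go left to cedar.
  Visit cedar.
  At cedar: go left to ivy.
    Visit ivy.
    At ivy: go left to fir.
      Visit fir.
      At fir: go left to pear.
        Visit pear.
        At pear: go left to plum.
          plum is a leaf — visit plum.
        At pear: no right child.
      At fir: no right child.
    At ivy: no right child.
  At cedar: no right child.
At bay: no right child.

bay, cedar, ivy, fir, pear, plum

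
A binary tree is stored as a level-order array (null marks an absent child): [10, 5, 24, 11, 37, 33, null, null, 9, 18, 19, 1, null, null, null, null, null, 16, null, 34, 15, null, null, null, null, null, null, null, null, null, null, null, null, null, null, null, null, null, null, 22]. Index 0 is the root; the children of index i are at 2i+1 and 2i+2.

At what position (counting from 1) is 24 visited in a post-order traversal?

Post-order visits the left subtree, then the right subtree, then the node.
At 10: go left to 5.
  At 5: go left to 11.
    At 11: no left child.
    At 11: go right to 9.
      At 9: go left to 16.
        16 is a leaf — visit 16.
      At 9: no right child.
      Visit 9.
    Visit 11.
  At 5: go right to 37.
    At 37: go left to 18.
      At 18: go left to 34.
        At 34: go left to 22.
          22 is a leaf — visit 22.
        At 34: no right child.
        Visit 34.
      At 18: go right to 15.
        15 is a leaf — visit 15.
      Visit 18.
    At 37: go right to 19.
      19 is a leaf — visit 19.
    Visit 37.
  Visit 5.
At 10: go right to 24.
  At 24: go left to 33.
    At 33: go left to 1.
      1 is a leaf — visit 1.
    At 33: no right child.
    Visit 33.
  At 24: no right child.
  Visit 24.
Visit 10.
Full post-order sequence: 16, 9, 11, 22, 34, 15, 18, 19, 37, 5, 1, 33, 24, 10.

13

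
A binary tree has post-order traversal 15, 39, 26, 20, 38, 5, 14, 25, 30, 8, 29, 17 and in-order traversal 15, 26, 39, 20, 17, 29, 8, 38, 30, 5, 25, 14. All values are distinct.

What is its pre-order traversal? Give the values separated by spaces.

17 20 26 15 39 29 8 30 38 25 5 14

The last element of post-order is the root; it splits in-order into left and right subtrees.
Root 17: left subtree has 4 nodes {15, 26, 39, 20}, right has 7 {29, 8, 38, 30, 5, 25, 14}.
  Root 20: left subtree has 3 nodes {15, 26, 39}, right has 0 { }.
    Root 26: left subtree has 1 node {15}, right has 1 {39}.
  Root 29: left subtree has 0 nodes { }, right has 6 {8, 38, 30, 5, 25, 14}.
    Root 8: left subtree has 0 nodes { }, right has 5 {38, 30, 5, 25, 14}.
      Root 30: left subtree has 1 node {38}, right has 3 {5, 25, 14}.
        Root 25: left subtree has 1 node {5}, right has 1 {14}.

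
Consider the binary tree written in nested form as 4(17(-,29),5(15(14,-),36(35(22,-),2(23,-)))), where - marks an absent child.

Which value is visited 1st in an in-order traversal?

In-order visits the left subtree, then the node, then the right subtree.
At 4: go left to 17.
  At 17: no left child.
  Visit 17.
  At 17: go right to 29.
    29 is a leaf — visit 29.
Visit 4.
At 4: go right to 5.
  At 5: go left to 15.
    At 15: go left to 14.
      14 is a leaf — visit 14.
    Visit 15.
    At 15: no right child.
  Visit 5.
  At 5: go right to 36.
    At 36: go left to 35.
      At 35: go left to 22.
        22 is a leaf — visit 22.
      Visit 35.
      At 35: no right child.
    Visit 36.
    At 36: go right to 2.
      At 2: go left to 23.
        23 is a leaf — visit 23.
      Visit 2.
      At 2: no right child.
Full in-order sequence: 17, 29, 4, 14, 15, 5, 22, 35, 36, 23, 2.

17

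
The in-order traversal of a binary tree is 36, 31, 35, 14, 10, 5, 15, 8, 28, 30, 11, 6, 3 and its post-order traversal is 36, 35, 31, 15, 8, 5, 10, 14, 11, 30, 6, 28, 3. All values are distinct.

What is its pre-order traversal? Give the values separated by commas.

The last element of post-order is the root; it splits in-order into left and right subtrees.
Root 3: left subtree has 12 nodes {36, 31, 35, 14, 10, 5, 15, 8, 28, 30, 11, 6}, right has 0 { }.
  Root 28: left subtree has 8 nodes {36, 31, 35, 14, 10, 5, 15, 8}, right has 3 {30, 11, 6}.
    Root 14: left subtree has 3 nodes {36, 31, 35}, right has 4 {10, 5, 15, 8}.
      Root 31: left subtree has 1 node {36}, right has 1 {35}.
      Root 10: left subtree has 0 nodes { }, right has 3 {5, 15, 8}.
        Root 5: left subtree has 0 nodes { }, right has 2 {15, 8}.
          Root 8: left subtree has 1 node {15}, right has 0 { }.
    Root 6: left subtree has 2 nodes {30, 11}, right has 0 { }.
      Root 30: left subtree has 0 nodes { }, right has 1 {11}.

3, 28, 14, 31, 36, 35, 10, 5, 8, 15, 6, 30, 11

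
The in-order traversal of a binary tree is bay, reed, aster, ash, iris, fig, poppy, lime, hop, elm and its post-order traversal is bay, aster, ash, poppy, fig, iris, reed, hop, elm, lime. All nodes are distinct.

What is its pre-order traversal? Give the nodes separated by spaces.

lime reed bay iris ash aster fig poppy elm hop

The last element of post-order is the root; it splits in-order into left and right subtrees.
Root lime: left subtree has 7 nodes {bay, reed, aster, ash, iris, fig, poppy}, right has 2 {hop, elm}.
  Root reed: left subtree has 1 node {bay}, right has 5 {aster, ash, iris, fig, poppy}.
    Root iris: left subtree has 2 nodes {aster, ash}, right has 2 {fig, poppy}.
      Root ash: left subtree has 1 node {aster}, right has 0 { }.
      Root fig: left subtree has 0 nodes { }, right has 1 {poppy}.
  Root elm: left subtree has 1 node {hop}, right has 0 { }.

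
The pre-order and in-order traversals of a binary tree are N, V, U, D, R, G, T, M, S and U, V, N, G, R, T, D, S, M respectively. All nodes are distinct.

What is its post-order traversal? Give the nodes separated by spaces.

The first element of pre-order is the root; it splits in-order into left and right subtrees.
Root N: left subtree has 2 nodes {U, V}, right has 6 {G, R, T, D, S, M}.
  Root V: left subtree has 1 node {U}, right has 0 { }.
  Root D: left subtree has 3 nodes {G, R, T}, right has 2 {S, M}.
    Root R: left subtree has 1 node {G}, right has 1 {T}.
    Root M: left subtree has 1 node {S}, right has 0 { }.

U V G T R S M D N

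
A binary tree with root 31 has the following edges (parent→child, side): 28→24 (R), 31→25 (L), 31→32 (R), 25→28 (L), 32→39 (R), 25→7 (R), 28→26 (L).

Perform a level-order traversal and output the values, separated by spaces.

31 25 32 28 7 39 26 24

Level-order visits nodes level by level from the root, left to right within each level.
Level 0: 31
Level 1: 25, 32
Level 2: 28, 7, 39
Level 3: 26, 24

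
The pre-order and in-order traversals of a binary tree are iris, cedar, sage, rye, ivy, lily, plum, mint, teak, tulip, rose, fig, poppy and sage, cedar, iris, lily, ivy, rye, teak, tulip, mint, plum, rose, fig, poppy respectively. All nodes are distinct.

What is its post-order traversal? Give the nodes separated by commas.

sage, cedar, lily, ivy, tulip, teak, mint, poppy, fig, rose, plum, rye, iris

The first element of pre-order is the root; it splits in-order into left and right subtrees.
Root iris: left subtree has 2 nodes {sage, cedar}, right has 10 {lily, ivy, rye, teak, tulip, mint, plum, rose, fig, poppy}.
  Root cedar: left subtree has 1 node {sage}, right has 0 { }.
  Root rye: left subtree has 2 nodes {lily, ivy}, right has 7 {teak, tulip, mint, plum, rose, fig, poppy}.
    Root ivy: left subtree has 1 node {lily}, right has 0 { }.
    Root plum: left subtree has 3 nodes {teak, tulip, mint}, right has 3 {rose, fig, poppy}.
      Root mint: left subtree has 2 nodes {teak, tulip}, right has 0 { }.
        Root teak: left subtree has 0 nodes { }, right has 1 {tulip}.
      Root rose: left subtree has 0 nodes { }, right has 2 {fig, poppy}.
        Root fig: left subtree has 0 nodes { }, right has 1 {poppy}.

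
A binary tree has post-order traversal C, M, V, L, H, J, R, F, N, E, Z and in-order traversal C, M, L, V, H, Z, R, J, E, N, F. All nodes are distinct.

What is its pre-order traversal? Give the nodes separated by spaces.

Z H L M C V E R J N F

The last element of post-order is the root; it splits in-order into left and right subtrees.
Root Z: left subtree has 5 nodes {C, M, L, V, H}, right has 5 {R, J, E, N, F}.
  Root H: left subtree has 4 nodes {C, M, L, V}, right has 0 { }.
    Root L: left subtree has 2 nodes {C, M}, right has 1 {V}.
      Root M: left subtree has 1 node {C}, right has 0 { }.
  Root E: left subtree has 2 nodes {R, J}, right has 2 {N, F}.
    Root R: left subtree has 0 nodes { }, right has 1 {J}.
    Root N: left subtree has 0 nodes { }, right has 1 {F}.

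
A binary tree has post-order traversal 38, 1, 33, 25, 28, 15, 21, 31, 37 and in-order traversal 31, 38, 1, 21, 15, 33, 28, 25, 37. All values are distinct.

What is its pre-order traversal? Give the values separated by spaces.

The last element of post-order is the root; it splits in-order into left and right subtrees.
Root 37: left subtree has 8 nodes {31, 38, 1, 21, 15, 33, 28, 25}, right has 0 { }.
  Root 31: left subtree has 0 nodes { }, right has 7 {38, 1, 21, 15, 33, 28, 25}.
    Root 21: left subtree has 2 nodes {38, 1}, right has 4 {15, 33, 28, 25}.
      Root 1: left subtree has 1 node {38}, right has 0 { }.
      Root 15: left subtree has 0 nodes { }, right has 3 {33, 28, 25}.
        Root 28: left subtree has 1 node {33}, right has 1 {25}.

37 31 21 1 38 15 28 33 25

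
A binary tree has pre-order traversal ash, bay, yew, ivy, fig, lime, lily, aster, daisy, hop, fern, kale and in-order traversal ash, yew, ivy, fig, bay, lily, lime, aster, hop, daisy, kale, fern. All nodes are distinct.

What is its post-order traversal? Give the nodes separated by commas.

The first element of pre-order is the root; it splits in-order into left and right subtrees.
Root ash: left subtree has 0 nodes { }, right has 11 {yew, ivy, fig, bay, lily, lime, aster, hop, daisy, kale, fern}.
  Root bay: left subtree has 3 nodes {yew, ivy, fig}, right has 7 {lily, lime, aster, hop, daisy, kale, fern}.
    Root yew: left subtree has 0 nodes { }, right has 2 {ivy, fig}.
      Root ivy: left subtree has 0 nodes { }, right has 1 {fig}.
    Root lime: left subtree has 1 node {lily}, right has 5 {aster, hop, daisy, kale, fern}.
      Root aster: left subtree has 0 nodes { }, right has 4 {hop, daisy, kale, fern}.
        Root daisy: left subtree has 1 node {hop}, right has 2 {kale, fern}.
          Root fern: left subtree has 1 node {kale}, right has 0 { }.

fig, ivy, yew, lily, hop, kale, fern, daisy, aster, lime, bay, ash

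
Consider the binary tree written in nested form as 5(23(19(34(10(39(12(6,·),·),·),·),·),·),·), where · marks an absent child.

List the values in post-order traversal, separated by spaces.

Post-order visits the left subtree, then the right subtree, then the node.
At 5: go left to 23.
  At 23: go left to 19.
    At 19: go left to 34.
      At 34: go left to 10.
        At 10: go left to 39.
          At 39: go left to 12.
            At 12: go left to 6.
              6 is a leaf — visit 6.
            At 12: no right child.
            Visit 12.
          At 39: no right child.
          Visit 39.
        At 10: no right child.
        Visit 10.
      At 34: no right child.
      Visit 34.
    At 19: no right child.
    Visit 19.
  At 23: no right child.
  Visit 23.
At 5: no right child.
Visit 5.

6 12 39 10 34 19 23 5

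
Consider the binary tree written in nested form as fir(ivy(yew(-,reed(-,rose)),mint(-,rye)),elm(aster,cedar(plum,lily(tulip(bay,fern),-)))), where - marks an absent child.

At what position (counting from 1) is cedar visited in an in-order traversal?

In-order visits the left subtree, then the node, then the right subtree.
At fir: go left to ivy.
  At ivy: go left to yew.
    At yew: no left child.
    Visit yew.
    At yew: go right to reed.
      At reed: no left child.
      Visit reed.
      At reed: go right to rose.
        rose is a leaf — visit rose.
  Visit ivy.
  At ivy: go right to mint.
    At mint: no left child.
    Visit mint.
    At mint: go right to rye.
      rye is a leaf — visit rye.
Visit fir.
At fir: go right to elm.
  At elm: go left to aster.
    aster is a leaf — visit aster.
  Visit elm.
  At elm: go right to cedar.
    At cedar: go left to plum.
      plum is a leaf — visit plum.
    Visit cedar.
    At cedar: go right to lily.
      At lily: go left to tulip.
        At tulip: go left to bay.
          bay is a leaf — visit bay.
        Visit tulip.
        At tulip: go right to fern.
          fern is a leaf — visit fern.
      Visit lily.
      At lily: no right child.
Full in-order sequence: yew, reed, rose, ivy, mint, rye, fir, aster, elm, plum, cedar, bay, tulip, fern, lily.

11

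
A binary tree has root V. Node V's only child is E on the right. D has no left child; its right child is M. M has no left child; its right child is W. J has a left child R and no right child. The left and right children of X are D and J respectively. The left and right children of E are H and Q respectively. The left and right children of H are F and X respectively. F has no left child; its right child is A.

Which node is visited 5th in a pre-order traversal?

Pre-order visits the node, then its left subtree, then its right subtree.
Visit V.
At V: no left child.
At V: go right to E.
  Visit E.
  At E: go left to H.
    Visit H.
    At H: go left to F.
      Visit F.
      At F: no left child.
      At F: go right to A.
        A is a leaf — visit A.
    At H: go right to X.
      Visit X.
      At X: go left to D.
        Visit D.
        At D: no left child.
        At D: go right to M.
          Visit M.
          At M: no left child.
          At M: go right to W.
            W is a leaf — visit W.
      At X: go right to J.
        Visit J.
        At J: go left to R.
          R is a leaf — visit R.
        At J: no right child.
  At E: go right to Q.
    Q is a leaf — visit Q.
Full pre-order sequence: V, E, H, F, A, X, D, M, W, J, R, Q.

A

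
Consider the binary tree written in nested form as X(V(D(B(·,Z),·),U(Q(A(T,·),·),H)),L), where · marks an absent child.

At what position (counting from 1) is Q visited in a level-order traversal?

7

Level-order visits nodes level by level from the root, left to right within each level.
Level 0: X
Level 1: V, L
Level 2: D, U
Level 3: B, Q, H
Level 4: Z, A
Level 5: T
Full level-order sequence: X, V, L, D, U, B, Q, H, Z, A, T.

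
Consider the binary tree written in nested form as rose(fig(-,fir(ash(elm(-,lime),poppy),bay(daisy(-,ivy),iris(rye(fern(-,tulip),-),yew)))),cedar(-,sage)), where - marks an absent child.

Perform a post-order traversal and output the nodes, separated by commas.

Post-order visits the left subtree, then the right subtree, then the node.
At rose: go left to fig.
  At fig: no left child.
  At fig: go right to fir.
    At fir: go left to ash.
      At ash: go left to elm.
        At elm: no left child.
        At elm: go right to lime.
          lime is a leaf — visit lime.
        Visit elm.
      At ash: go right to poppy.
        poppy is a leaf — visit poppy.
      Visit ash.
    At fir: go right to bay.
      At bay: go left to daisy.
        At daisy: no left child.
        At daisy: go right to ivy.
          ivy is a leaf — visit ivy.
        Visit daisy.
      At bay: go right to iris.
        At iris: go left to rye.
          At rye: go left to fern.
            At fern: no left child.
            At fern: go right to tulip.
              tulip is a leaf — visit tulip.
            Visit fern.
          At rye: no right child.
          Visit rye.
        At iris: go right to yew.
          yew is a leaf — visit yew.
        Visit iris.
      Visit bay.
    Visit fir.
  Visit fig.
At rose: go right to cedar.
  At cedar: no left child.
  At cedar: go right to sage.
    sage is a leaf — visit sage.
  Visit cedar.
Visit rose.

lime, elm, poppy, ash, ivy, daisy, tulip, fern, rye, yew, iris, bay, fir, fig, sage, cedar, rose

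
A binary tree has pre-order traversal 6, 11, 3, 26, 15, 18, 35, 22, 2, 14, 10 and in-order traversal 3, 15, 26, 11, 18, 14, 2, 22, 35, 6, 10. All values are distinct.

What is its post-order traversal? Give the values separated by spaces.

15 26 3 14 2 22 35 18 11 10 6

The first element of pre-order is the root; it splits in-order into left and right subtrees.
Root 6: left subtree has 9 nodes {3, 15, 26, 11, 18, 14, 2, 22, 35}, right has 1 {10}.
  Root 11: left subtree has 3 nodes {3, 15, 26}, right has 5 {18, 14, 2, 22, 35}.
    Root 3: left subtree has 0 nodes { }, right has 2 {15, 26}.
      Root 26: left subtree has 1 node {15}, right has 0 { }.
    Root 18: left subtree has 0 nodes { }, right has 4 {14, 2, 22, 35}.
      Root 35: left subtree has 3 nodes {14, 2, 22}, right has 0 { }.
        Root 22: left subtree has 2 nodes {14, 2}, right has 0 { }.
          Root 2: left subtree has 1 node {14}, right has 0 { }.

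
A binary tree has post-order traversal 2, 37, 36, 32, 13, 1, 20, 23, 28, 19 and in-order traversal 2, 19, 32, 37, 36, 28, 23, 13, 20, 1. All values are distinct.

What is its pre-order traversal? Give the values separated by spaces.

19 2 28 32 36 37 23 20 13 1

The last element of post-order is the root; it splits in-order into left and right subtrees.
Root 19: left subtree has 1 node {2}, right has 8 {32, 37, 36, 28, 23, 13, 20, 1}.
  Root 28: left subtree has 3 nodes {32, 37, 36}, right has 4 {23, 13, 20, 1}.
    Root 32: left subtree has 0 nodes { }, right has 2 {37, 36}.
      Root 36: left subtree has 1 node {37}, right has 0 { }.
    Root 23: left subtree has 0 nodes { }, right has 3 {13, 20, 1}.
      Root 20: left subtree has 1 node {13}, right has 1 {1}.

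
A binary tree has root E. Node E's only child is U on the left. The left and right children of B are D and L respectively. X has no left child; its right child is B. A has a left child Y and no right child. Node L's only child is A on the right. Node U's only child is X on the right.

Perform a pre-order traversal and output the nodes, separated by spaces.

E U X B D L A Y

Pre-order visits the node, then its left subtree, then its right subtree.
Visit E.
At E: go left to U.
  Visit U.
  At U: no left child.
  At U: go right to X.
    Visit X.
    At X: no left child.
    At X: go right to B.
      Visit B.
      At B: go left to D.
        D is a leaf — visit D.
      At B: go right to L.
        Visit L.
        At L: no left child.
        At L: go right to A.
          Visit A.
          At A: go left to Y.
            Y is a leaf — visit Y.
          At A: no right child.
At E: no right child.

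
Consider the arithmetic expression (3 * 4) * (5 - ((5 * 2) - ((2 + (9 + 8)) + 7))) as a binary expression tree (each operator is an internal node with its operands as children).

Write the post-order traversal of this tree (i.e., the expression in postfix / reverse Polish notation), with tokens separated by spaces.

3 4 * 5 5 2 * 2 9 8 + + 7 + - - *

Post-order on an expression tree gives postfix notation: for each operator, emit left operand, right operand, then the operator.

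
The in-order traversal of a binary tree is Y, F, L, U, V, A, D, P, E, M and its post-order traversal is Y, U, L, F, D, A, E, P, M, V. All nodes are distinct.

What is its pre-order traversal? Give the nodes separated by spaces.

The last element of post-order is the root; it splits in-order into left and right subtrees.
Root V: left subtree has 4 nodes {Y, F, L, U}, right has 5 {A, D, P, E, M}.
  Root F: left subtree has 1 node {Y}, right has 2 {L, U}.
    Root L: left subtree has 0 nodes { }, right has 1 {U}.
  Root M: left subtree has 4 nodes {A, D, P, E}, right has 0 { }.
    Root P: left subtree has 2 nodes {A, D}, right has 1 {E}.
      Root A: left subtree has 0 nodes { }, right has 1 {D}.

V F Y L U M P A D E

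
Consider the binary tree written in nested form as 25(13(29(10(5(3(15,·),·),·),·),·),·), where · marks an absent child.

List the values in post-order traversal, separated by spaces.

15 3 5 10 29 13 25

Post-order visits the left subtree, then the right subtree, then the node.
At 25: go left to 13.
  At 13: go left to 29.
    At 29: go left to 10.
      At 10: go left to 5.
        At 5: go left to 3.
          At 3: go left to 15.
            15 is a leaf — visit 15.
          At 3: no right child.
          Visit 3.
        At 5: no right child.
        Visit 5.
      At 10: no right child.
      Visit 10.
    At 29: no right child.
    Visit 29.
  At 13: no right child.
  Visit 13.
At 25: no right child.
Visit 25.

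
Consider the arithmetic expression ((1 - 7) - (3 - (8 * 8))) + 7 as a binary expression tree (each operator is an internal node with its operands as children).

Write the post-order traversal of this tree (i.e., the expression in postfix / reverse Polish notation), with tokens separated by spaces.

1 7 - 3 8 8 * - - 7 +

Post-order on an expression tree gives postfix notation: for each operator, emit left operand, right operand, then the operator.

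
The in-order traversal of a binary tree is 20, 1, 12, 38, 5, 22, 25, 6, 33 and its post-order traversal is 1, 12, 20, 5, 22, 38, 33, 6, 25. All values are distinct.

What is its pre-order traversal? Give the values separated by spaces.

25 38 20 12 1 22 5 6 33

The last element of post-order is the root; it splits in-order into left and right subtrees.
Root 25: left subtree has 6 nodes {20, 1, 12, 38, 5, 22}, right has 2 {6, 33}.
  Root 38: left subtree has 3 nodes {20, 1, 12}, right has 2 {5, 22}.
    Root 20: left subtree has 0 nodes { }, right has 2 {1, 12}.
      Root 12: left subtree has 1 node {1}, right has 0 { }.
    Root 22: left subtree has 1 node {5}, right has 0 { }.
  Root 6: left subtree has 0 nodes { }, right has 1 {33}.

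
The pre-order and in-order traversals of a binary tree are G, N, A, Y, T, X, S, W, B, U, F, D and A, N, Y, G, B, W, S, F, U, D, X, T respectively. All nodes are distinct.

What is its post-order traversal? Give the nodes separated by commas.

The first element of pre-order is the root; it splits in-order into left and right subtrees.
Root G: left subtree has 3 nodes {A, N, Y}, right has 8 {B, W, S, F, U, D, X, T}.
  Root N: left subtree has 1 node {A}, right has 1 {Y}.
  Root T: left subtree has 7 nodes {B, W, S, F, U, D, X}, right has 0 { }.
    Root X: left subtree has 6 nodes {B, W, S, F, U, D}, right has 0 { }.
      Root S: left subtree has 2 nodes {B, W}, right has 3 {F, U, D}.
        Root W: left subtree has 1 node {B}, right has 0 { }.
        Root U: left subtree has 1 node {F}, right has 1 {D}.

A, Y, N, B, W, F, D, U, S, X, T, G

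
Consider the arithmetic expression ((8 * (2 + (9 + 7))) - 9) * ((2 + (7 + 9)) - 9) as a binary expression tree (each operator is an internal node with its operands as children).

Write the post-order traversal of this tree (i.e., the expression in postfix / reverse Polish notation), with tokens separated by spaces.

8 2 9 7 + + * 9 - 2 7 9 + + 9 - *

Post-order on an expression tree gives postfix notation: for each operator, emit left operand, right operand, then the operator.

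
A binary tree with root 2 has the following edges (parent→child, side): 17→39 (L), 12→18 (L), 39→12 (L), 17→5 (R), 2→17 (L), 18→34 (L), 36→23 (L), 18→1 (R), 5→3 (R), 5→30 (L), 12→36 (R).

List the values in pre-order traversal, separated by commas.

Pre-order visits the node, then its left subtree, then its right subtree.
Visit 2.
At 2: go left to 17.
  Visit 17.
  At 17: go left to 39.
    Visit 39.
    At 39: go left to 12.
      Visit 12.
      At 12: go left to 18.
        Visit 18.
        At 18: go left to 34.
          34 is a leaf — visit 34.
        At 18: go right to 1.
          1 is a leaf — visit 1.
      At 12: go right to 36.
        Visit 36.
        At 36: go left to 23.
          23 is a leaf — visit 23.
        At 36: no right child.
    At 39: no right child.
  At 17: go right to 5.
    Visit 5.
    At 5: go left to 30.
      30 is a leaf — visit 30.
    At 5: go right to 3.
      3 is a leaf — visit 3.
At 2: no right child.

2, 17, 39, 12, 18, 34, 1, 36, 23, 5, 30, 3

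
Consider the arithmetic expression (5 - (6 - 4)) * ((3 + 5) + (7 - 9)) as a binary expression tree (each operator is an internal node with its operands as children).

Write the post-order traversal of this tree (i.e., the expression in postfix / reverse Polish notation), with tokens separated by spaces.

Post-order on an expression tree gives postfix notation: for each operator, emit left operand, right operand, then the operator.

5 6 4 - - 3 5 + 7 9 - + *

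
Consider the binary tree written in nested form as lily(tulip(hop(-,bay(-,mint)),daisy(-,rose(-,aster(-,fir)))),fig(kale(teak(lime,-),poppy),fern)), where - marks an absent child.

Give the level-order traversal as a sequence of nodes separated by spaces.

lily tulip fig hop daisy kale fern bay rose teak poppy mint aster lime fir

Level-order visits nodes level by level from the root, left to right within each level.
Level 0: lily
Level 1: tulip, fig
Level 2: hop, daisy, kale, fern
Level 3: bay, rose, teak, poppy
Level 4: mint, aster, lime
Level 5: fir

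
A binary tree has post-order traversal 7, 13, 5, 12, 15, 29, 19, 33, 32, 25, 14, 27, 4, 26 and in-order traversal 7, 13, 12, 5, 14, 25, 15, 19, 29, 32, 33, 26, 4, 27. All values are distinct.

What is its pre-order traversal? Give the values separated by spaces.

The last element of post-order is the root; it splits in-order into left and right subtrees.
Root 26: left subtree has 11 nodes {7, 13, 12, 5, 14, 25, 15, 19, 29, 32, 33}, right has 2 {4, 27}.
  Root 14: left subtree has 4 nodes {7, 13, 12, 5}, right has 6 {25, 15, 19, 29, 32, 33}.
    Root 12: left subtree has 2 nodes {7, 13}, right has 1 {5}.
      Root 13: left subtree has 1 node {7}, right has 0 { }.
    Root 25: left subtree has 0 nodes { }, right has 5 {15, 19, 29, 32, 33}.
      Root 32: left subtree has 3 nodes {15, 19, 29}, right has 1 {33}.
        Root 19: left subtree has 1 node {15}, right has 1 {29}.
  Root 4: left subtree has 0 nodes { }, right has 1 {27}.

26 14 12 13 7 5 25 32 19 15 29 33 4 27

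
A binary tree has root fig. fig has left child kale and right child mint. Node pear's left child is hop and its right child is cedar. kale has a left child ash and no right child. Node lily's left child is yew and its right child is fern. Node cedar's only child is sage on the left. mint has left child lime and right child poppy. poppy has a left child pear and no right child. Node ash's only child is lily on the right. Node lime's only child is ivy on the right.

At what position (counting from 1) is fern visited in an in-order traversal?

4

In-order visits the left subtree, then the node, then the right subtree.
At fig: go left to kale.
  At kale: go left to ash.
    At ash: no left child.
    Visit ash.
    At ash: go right to lily.
      At lily: go left to yew.
        yew is a leaf — visit yew.
      Visit lily.
      At lily: go right to fern.
        fern is a leaf — visit fern.
  Visit kale.
  At kale: no right child.
Visit fig.
At fig: go right to mint.
  At mint: go left to lime.
    At lime: no left child.
    Visit lime.
    At lime: go right to ivy.
      ivy is a leaf — visit ivy.
  Visit mint.
  At mint: go right to poppy.
    At poppy: go left to pear.
      At pear: go left to hop.
        hop is a leaf — visit hop.
      Visit pear.
      At pear: go right to cedar.
        At cedar: go left to sage.
          sage is a leaf — visit sage.
        Visit cedar.
        At cedar: no right child.
    Visit poppy.
    At poppy: no right child.
Full in-order sequence: ash, yew, lily, fern, kale, fig, lime, ivy, mint, hop, pear, sage, cedar, poppy.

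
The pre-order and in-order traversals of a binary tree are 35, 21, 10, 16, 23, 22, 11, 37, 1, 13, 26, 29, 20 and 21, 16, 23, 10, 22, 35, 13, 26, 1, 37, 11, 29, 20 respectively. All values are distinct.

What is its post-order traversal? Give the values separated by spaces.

23 16 22 10 21 26 13 1 37 20 29 11 35

The first element of pre-order is the root; it splits in-order into left and right subtrees.
Root 35: left subtree has 5 nodes {21, 16, 23, 10, 22}, right has 7 {13, 26, 1, 37, 11, 29, 20}.
  Root 21: left subtree has 0 nodes { }, right has 4 {16, 23, 10, 22}.
    Root 10: left subtree has 2 nodes {16, 23}, right has 1 {22}.
      Root 16: left subtree has 0 nodes { }, right has 1 {23}.
  Root 11: left subtree has 4 nodes {13, 26, 1, 37}, right has 2 {29, 20}.
    Root 37: left subtree has 3 nodes {13, 26, 1}, right has 0 { }.
      Root 1: left subtree has 2 nodes {13, 26}, right has 0 { }.
        Root 13: left subtree has 0 nodes { }, right has 1 {26}.
    Root 29: left subtree has 0 nodes { }, right has 1 {20}.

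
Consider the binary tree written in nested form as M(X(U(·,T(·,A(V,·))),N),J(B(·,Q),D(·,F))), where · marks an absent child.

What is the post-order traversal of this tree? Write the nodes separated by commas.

Post-order visits the left subtree, then the right subtree, then the node.
At M: go left to X.
  At X: go left to U.
    At U: no left child.
    At U: go right to T.
      At T: no left child.
      At T: go right to A.
        At A: go left to V.
          V is a leaf — visit V.
        At A: no right child.
        Visit A.
      Visit T.
    Visit U.
  At X: go right to N.
    N is a leaf — visit N.
  Visit X.
At M: go right to J.
  At J: go left to B.
    At B: no left child.
    At B: go right to Q.
      Q is a leaf — visit Q.
    Visit B.
  At J: go right to D.
    At D: no left child.
    At D: go right to F.
      F is a leaf — visit F.
    Visit D.
  Visit J.
Visit M.

V, A, T, U, N, X, Q, B, F, D, J, M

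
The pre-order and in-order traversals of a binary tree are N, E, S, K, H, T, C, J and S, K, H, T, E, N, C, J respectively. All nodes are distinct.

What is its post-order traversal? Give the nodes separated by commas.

T, H, K, S, E, J, C, N

The first element of pre-order is the root; it splits in-order into left and right subtrees.
Root N: left subtree has 5 nodes {S, K, H, T, E}, right has 2 {C, J}.
  Root E: left subtree has 4 nodes {S, K, H, T}, right has 0 { }.
    Root S: left subtree has 0 nodes { }, right has 3 {K, H, T}.
      Root K: left subtree has 0 nodes { }, right has 2 {H, T}.
        Root H: left subtree has 0 nodes { }, right has 1 {T}.
  Root C: left subtree has 0 nodes { }, right has 1 {J}.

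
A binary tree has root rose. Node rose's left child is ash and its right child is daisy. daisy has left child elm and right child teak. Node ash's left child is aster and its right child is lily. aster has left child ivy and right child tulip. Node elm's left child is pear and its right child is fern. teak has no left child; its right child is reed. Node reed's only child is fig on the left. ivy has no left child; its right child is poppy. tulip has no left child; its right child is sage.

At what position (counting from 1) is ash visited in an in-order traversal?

In-order visits the left subtree, then the node, then the right subtree.
At rose: go left to ash.
  At ash: go left to aster.
    At aster: go left to ivy.
      At ivy: no left child.
      Visit ivy.
      At ivy: go right to poppy.
        poppy is a leaf — visit poppy.
    Visit aster.
    At aster: go right to tulip.
      At tulip: no left child.
      Visit tulip.
      At tulip: go right to sage.
        sage is a leaf — visit sage.
  Visit ash.
  At ash: go right to lily.
    lily is a leaf — visit lily.
Visit rose.
At rose: go right to daisy.
  At daisy: go left to elm.
    At elm: go left to pear.
      pear is a leaf — visit pear.
    Visit elm.
    At elm: go right to fern.
      fern is a leaf — visit fern.
  Visit daisy.
  At daisy: go right to teak.
    At teak: no left child.
    Visit teak.
    At teak: go right to reed.
      At reed: go left to fig.
        fig is a leaf — visit fig.
      Visit reed.
      At reed: no right child.
Full in-order sequence: ivy, poppy, aster, tulip, sage, ash, lily, rose, pear, elm, fern, daisy, teak, fig, reed.

6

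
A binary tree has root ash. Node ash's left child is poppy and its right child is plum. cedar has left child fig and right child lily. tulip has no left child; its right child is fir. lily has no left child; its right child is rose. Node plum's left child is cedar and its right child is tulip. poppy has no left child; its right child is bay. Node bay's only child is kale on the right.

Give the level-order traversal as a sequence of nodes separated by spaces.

Level-order visits nodes level by level from the root, left to right within each level.
Level 0: ash
Level 1: poppy, plum
Level 2: bay, cedar, tulip
Level 3: kale, fig, lily, fir
Level 4: rose

ash poppy plum bay cedar tulip kale fig lily fir rose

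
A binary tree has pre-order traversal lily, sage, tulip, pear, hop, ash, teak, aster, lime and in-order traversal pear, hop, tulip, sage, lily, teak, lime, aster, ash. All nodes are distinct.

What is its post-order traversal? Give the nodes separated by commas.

hop, pear, tulip, sage, lime, aster, teak, ash, lily

The first element of pre-order is the root; it splits in-order into left and right subtrees.
Root lily: left subtree has 4 nodes {pear, hop, tulip, sage}, right has 4 {teak, lime, aster, ash}.
  Root sage: left subtree has 3 nodes {pear, hop, tulip}, right has 0 { }.
    Root tulip: left subtree has 2 nodes {pear, hop}, right has 0 { }.
      Root pear: left subtree has 0 nodes { }, right has 1 {hop}.
  Root ash: left subtree has 3 nodes {teak, lime, aster}, right has 0 { }.
    Root teak: left subtree has 0 nodes { }, right has 2 {lime, aster}.
      Root aster: left subtree has 1 node {lime}, right has 0 { }.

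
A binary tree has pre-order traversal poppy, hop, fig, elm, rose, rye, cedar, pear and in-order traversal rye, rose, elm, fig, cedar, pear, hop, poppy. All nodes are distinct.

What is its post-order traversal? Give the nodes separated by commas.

rye, rose, elm, pear, cedar, fig, hop, poppy

The first element of pre-order is the root; it splits in-order into left and right subtrees.
Root poppy: left subtree has 7 nodes {rye, rose, elm, fig, cedar, pear, hop}, right has 0 { }.
  Root hop: left subtree has 6 nodes {rye, rose, elm, fig, cedar, pear}, right has 0 { }.
    Root fig: left subtree has 3 nodes {rye, rose, elm}, right has 2 {cedar, pear}.
      Root elm: left subtree has 2 nodes {rye, rose}, right has 0 { }.
        Root rose: left subtree has 1 node {rye}, right has 0 { }.
      Root cedar: left subtree has 0 nodes { }, right has 1 {pear}.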